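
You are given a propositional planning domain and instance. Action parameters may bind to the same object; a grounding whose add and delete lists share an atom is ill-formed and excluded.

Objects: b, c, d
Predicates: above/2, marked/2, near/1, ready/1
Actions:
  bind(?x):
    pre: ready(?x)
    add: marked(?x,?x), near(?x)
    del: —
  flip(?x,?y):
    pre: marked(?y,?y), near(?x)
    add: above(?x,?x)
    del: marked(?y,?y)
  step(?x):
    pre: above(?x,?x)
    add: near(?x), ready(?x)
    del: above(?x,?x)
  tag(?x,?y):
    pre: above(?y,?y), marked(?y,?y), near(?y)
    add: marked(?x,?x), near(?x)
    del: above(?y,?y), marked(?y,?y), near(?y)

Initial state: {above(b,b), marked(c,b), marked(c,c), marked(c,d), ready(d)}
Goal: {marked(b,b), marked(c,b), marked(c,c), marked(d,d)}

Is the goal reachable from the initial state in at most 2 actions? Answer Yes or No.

No

1. bind(d)  →  {above(b,b), marked(c,b), marked(c,c), marked(c,d), marked(d,d), near(d), ready(d)}
2. step(b)  →  {marked(c,b), marked(c,c), marked(c,d), marked(d,d), near(b), near(d), ready(b), ready(d)}
3. bind(b)  →  {marked(b,b), marked(c,b), marked(c,c), marked(c,d), marked(d,d), near(b), near(d), ready(b), ready(d)}
optimal plan length = 3; 3 > 2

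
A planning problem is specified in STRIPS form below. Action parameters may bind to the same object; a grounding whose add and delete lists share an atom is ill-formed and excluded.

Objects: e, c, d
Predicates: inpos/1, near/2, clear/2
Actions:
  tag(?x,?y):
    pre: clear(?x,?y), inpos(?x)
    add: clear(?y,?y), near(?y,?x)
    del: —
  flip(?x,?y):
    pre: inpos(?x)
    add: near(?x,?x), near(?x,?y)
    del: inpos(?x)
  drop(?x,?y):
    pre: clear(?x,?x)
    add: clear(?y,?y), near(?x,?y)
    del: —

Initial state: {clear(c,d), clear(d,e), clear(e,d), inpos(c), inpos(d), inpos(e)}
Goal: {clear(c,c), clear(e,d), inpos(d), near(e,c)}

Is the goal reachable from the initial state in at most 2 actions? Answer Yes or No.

Yes

1. tag(d,e)  →  {clear(c,d), clear(d,e), clear(e,d), clear(e,e), inpos(c), inpos(d), inpos(e), near(e,d)}
2. drop(e,c)  →  {clear(c,c), clear(c,d), clear(d,e), clear(e,d), clear(e,e), inpos(c), inpos(d), inpos(e), near(e,c), near(e,d)}
optimal plan length = 2; 2 ≤ 2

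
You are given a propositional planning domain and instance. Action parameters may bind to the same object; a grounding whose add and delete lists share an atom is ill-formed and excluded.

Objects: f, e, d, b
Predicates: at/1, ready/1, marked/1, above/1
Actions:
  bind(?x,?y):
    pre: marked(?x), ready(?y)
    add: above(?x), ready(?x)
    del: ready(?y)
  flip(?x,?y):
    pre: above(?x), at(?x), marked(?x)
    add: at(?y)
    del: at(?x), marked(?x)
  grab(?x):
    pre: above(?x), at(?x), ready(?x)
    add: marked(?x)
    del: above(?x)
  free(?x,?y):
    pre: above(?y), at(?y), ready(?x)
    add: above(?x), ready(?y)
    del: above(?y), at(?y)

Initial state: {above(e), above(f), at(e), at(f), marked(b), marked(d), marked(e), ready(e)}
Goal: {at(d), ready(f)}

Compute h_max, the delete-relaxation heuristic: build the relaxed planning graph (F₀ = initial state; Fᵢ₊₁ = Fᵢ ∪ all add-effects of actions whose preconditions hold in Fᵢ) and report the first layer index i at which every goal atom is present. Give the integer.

1

F0 = init (8 atoms)
F1 = F0 ∪ {above(b), above(d), at(b), at(d), ready(b), ready(d), ready(f)}  (15 atoms)
goal ⊆ F1  ⇒  h_max = 1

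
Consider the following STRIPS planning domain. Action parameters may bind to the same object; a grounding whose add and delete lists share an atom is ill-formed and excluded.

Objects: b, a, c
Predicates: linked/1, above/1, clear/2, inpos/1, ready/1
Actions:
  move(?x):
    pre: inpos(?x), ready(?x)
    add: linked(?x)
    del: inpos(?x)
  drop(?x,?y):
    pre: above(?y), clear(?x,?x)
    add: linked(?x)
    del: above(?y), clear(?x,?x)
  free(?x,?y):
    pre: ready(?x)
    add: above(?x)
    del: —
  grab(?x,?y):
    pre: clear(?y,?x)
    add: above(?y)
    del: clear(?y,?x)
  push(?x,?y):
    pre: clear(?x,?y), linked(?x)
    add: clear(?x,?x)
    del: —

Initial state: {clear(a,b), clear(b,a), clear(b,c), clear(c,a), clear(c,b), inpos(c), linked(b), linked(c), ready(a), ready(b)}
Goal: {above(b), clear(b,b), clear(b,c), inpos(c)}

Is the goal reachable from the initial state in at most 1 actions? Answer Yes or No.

1. free(b,b)  →  {above(b), clear(a,b), clear(b,a), clear(b,c), clear(c,a), clear(c,b), inpos(c), linked(b), linked(c), ready(a), ready(b)}
2. push(b,a)  →  {above(b), clear(a,b), clear(b,a), clear(b,b), clear(b,c), clear(c,a), clear(c,b), inpos(c), linked(b), linked(c), ready(a), ready(b)}
optimal plan length = 2; 2 > 1

No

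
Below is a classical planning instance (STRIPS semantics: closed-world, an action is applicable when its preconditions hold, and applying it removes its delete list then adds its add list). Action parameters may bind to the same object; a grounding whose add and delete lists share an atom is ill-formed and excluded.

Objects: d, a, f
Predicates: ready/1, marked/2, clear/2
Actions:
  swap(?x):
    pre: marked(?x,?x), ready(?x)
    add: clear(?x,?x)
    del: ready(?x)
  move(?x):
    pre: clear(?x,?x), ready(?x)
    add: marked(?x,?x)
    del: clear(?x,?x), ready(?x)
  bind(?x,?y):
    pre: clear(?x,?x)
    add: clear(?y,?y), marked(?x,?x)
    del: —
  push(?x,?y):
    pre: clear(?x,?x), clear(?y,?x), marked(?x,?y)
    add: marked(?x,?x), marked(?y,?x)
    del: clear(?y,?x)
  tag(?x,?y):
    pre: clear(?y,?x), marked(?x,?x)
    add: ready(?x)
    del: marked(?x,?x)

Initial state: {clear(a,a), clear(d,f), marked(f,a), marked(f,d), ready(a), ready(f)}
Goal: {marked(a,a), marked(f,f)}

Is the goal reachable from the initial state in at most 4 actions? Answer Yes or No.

Yes

1. bind(a,f)  →  {clear(a,a), clear(d,f), clear(f,f), marked(a,a), marked(f,a), marked(f,d), ready(a), ready(f)}
2. move(f)  →  {clear(a,a), clear(d,f), marked(a,a), marked(f,a), marked(f,d), marked(f,f), ready(a)}
optimal plan length = 2; 2 ≤ 4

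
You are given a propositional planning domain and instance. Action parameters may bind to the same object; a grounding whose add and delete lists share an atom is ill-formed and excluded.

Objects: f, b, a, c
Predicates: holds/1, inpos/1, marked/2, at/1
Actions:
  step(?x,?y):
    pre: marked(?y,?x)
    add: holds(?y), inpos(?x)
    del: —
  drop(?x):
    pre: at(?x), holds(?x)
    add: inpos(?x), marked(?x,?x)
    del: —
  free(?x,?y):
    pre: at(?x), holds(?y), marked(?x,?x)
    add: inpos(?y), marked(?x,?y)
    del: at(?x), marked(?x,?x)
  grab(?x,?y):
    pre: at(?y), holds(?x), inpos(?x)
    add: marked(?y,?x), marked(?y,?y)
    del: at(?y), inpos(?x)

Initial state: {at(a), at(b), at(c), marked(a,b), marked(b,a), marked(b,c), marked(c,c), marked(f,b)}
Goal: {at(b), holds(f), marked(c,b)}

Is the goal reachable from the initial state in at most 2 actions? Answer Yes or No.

1. step(b,f)  →  {at(a), at(b), at(c), holds(f), inpos(b), marked(a,b), marked(b,a), marked(b,c), marked(c,c), marked(f,b)}
2. step(a,b)  →  {at(a), at(b), at(c), holds(b), holds(f), inpos(a), inpos(b), marked(a,b), marked(b,a), marked(b,c), marked(c,c), marked(f,b)}
3. free(c,b)  →  {at(a), at(b), holds(b), holds(f), inpos(a), inpos(b), marked(a,b), marked(b,a), marked(b,c), marked(c,b), marked(f,b)}
optimal plan length = 3; 3 > 2

No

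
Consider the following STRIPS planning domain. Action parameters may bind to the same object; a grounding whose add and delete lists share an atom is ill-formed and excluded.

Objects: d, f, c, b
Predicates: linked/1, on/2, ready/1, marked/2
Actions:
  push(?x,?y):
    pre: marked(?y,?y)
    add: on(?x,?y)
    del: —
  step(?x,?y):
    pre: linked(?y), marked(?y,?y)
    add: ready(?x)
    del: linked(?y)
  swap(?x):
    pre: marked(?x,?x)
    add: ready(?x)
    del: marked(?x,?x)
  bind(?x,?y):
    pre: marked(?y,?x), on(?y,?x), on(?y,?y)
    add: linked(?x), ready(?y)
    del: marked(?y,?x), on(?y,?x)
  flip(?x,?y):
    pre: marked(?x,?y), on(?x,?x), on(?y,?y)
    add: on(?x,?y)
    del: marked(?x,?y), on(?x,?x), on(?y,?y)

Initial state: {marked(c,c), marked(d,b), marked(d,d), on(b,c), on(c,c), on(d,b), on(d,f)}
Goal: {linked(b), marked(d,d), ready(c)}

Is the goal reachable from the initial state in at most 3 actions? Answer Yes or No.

1. push(d,d)  →  {marked(c,c), marked(d,b), marked(d,d), on(b,c), on(c,c), on(d,b), on(d,d), on(d,f)}
2. swap(c)  →  {marked(d,b), marked(d,d), on(b,c), on(c,c), on(d,b), on(d,d), on(d,f), ready(c)}
3. bind(b,d)  →  {linked(b), marked(d,d), on(b,c), on(c,c), on(d,d), on(d,f), ready(c), ready(d)}
optimal plan length = 3; 3 ≤ 3

Yes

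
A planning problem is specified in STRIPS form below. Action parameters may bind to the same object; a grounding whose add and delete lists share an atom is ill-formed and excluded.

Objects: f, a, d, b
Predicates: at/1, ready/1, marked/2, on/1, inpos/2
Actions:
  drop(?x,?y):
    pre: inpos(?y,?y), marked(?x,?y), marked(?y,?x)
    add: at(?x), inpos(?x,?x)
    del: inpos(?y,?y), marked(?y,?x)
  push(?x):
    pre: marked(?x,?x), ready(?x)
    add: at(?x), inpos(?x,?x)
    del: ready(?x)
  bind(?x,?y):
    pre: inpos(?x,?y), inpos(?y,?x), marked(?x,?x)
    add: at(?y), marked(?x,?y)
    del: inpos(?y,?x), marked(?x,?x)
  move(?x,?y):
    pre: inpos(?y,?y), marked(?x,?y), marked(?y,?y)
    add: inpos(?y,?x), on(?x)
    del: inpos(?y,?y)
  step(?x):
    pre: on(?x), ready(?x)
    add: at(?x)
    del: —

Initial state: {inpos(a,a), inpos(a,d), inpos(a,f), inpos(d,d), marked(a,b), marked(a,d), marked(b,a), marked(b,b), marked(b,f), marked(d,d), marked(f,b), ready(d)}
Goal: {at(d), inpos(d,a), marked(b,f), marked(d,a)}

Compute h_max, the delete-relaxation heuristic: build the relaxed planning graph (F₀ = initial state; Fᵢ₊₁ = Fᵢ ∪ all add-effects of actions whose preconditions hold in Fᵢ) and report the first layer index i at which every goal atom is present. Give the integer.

2

F0 = init (12 atoms)
F1 = F0 ∪ {at(b), at(d), inpos(b,b), inpos(d,a), on(a)}  (17 atoms)
F2 = F1 ∪ {at(a), at(f), inpos(b,a), inpos(b,f), inpos(f,f), marked(d,a), on(f)}  (24 atoms)
goal ⊆ F2  ⇒  h_max = 2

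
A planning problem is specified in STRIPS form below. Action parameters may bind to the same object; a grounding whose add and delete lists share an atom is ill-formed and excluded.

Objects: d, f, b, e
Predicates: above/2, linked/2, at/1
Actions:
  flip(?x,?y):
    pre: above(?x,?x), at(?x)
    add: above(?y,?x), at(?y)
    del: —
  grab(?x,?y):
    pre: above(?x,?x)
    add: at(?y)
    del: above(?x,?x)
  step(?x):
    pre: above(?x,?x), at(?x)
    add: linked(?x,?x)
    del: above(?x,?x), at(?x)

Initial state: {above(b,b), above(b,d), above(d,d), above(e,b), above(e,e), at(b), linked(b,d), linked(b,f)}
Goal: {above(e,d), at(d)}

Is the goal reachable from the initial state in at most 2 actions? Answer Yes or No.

1. flip(b,d)  →  {above(b,b), above(b,d), above(d,b), above(d,d), above(e,b), above(e,e), at(b), at(d), linked(b,d), linked(b,f)}
2. flip(d,e)  →  {above(b,b), above(b,d), above(d,b), above(d,d), above(e,b), above(e,d), above(e,e), at(b), at(d), at(e), linked(b,d), linked(b,f)}
optimal plan length = 2; 2 ≤ 2

Yes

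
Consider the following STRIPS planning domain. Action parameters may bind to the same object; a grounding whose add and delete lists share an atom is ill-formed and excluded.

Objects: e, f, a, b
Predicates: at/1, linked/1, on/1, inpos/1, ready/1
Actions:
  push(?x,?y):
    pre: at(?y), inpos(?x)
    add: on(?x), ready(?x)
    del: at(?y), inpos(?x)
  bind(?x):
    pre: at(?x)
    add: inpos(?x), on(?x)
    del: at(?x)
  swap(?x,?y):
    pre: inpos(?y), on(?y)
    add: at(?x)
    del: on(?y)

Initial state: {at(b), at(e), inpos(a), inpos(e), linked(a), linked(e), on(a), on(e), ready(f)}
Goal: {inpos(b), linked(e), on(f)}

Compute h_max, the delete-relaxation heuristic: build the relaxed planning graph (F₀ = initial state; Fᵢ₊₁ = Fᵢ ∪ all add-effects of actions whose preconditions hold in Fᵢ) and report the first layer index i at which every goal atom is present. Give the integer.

F0 = init (9 atoms)
F1 = F0 ∪ {at(a), at(f), inpos(b), on(b), ready(a), ready(e)}  (15 atoms)
F2 = F1 ∪ {inpos(f), on(f), ready(b)}  (18 atoms)
goal ⊆ F2  ⇒  h_max = 2

2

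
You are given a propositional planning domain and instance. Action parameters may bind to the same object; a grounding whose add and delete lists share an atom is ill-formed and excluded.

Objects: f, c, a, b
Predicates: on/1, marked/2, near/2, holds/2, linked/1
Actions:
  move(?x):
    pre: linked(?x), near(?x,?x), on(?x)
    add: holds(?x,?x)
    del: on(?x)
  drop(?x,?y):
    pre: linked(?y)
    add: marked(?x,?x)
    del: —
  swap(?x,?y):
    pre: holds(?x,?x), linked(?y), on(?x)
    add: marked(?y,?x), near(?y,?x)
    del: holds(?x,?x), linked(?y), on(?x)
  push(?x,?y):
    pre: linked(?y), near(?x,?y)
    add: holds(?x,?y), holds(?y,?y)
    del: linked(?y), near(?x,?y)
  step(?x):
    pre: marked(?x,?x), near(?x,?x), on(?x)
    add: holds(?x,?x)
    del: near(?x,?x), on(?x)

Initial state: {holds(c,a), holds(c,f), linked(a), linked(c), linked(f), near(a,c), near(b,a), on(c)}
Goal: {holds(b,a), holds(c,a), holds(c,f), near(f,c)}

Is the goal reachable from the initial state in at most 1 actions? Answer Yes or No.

No

1. push(a,c)  →  {holds(a,c), holds(c,a), holds(c,c), holds(c,f), linked(a), linked(f), near(b,a), on(c)}
2. swap(c,f)  →  {holds(a,c), holds(c,a), holds(c,f), linked(a), marked(f,c), near(b,a), near(f,c)}
3. push(b,a)  →  {holds(a,a), holds(a,c), holds(b,a), holds(c,a), holds(c,f), marked(f,c), near(f,c)}
optimal plan length = 3; 3 > 1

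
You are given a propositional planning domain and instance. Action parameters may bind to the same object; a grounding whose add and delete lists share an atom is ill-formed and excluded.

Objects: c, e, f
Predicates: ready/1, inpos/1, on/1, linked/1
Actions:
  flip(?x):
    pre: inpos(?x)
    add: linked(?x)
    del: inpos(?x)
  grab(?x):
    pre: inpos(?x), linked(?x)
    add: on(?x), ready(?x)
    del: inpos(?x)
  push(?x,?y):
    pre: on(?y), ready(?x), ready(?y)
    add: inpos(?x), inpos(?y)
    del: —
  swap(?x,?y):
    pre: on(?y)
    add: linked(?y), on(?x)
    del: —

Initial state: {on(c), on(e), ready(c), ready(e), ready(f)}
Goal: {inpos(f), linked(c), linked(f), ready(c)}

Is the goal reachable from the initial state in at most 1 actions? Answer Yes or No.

No

1. push(f,c)  →  {inpos(c), inpos(f), on(c), on(e), ready(c), ready(e), ready(f)}
2. swap(f,c)  →  {inpos(c), inpos(f), linked(c), on(c), on(e), on(f), ready(c), ready(e), ready(f)}
3. swap(c,f)  →  {inpos(c), inpos(f), linked(c), linked(f), on(c), on(e), on(f), ready(c), ready(e), ready(f)}
optimal plan length = 3; 3 > 1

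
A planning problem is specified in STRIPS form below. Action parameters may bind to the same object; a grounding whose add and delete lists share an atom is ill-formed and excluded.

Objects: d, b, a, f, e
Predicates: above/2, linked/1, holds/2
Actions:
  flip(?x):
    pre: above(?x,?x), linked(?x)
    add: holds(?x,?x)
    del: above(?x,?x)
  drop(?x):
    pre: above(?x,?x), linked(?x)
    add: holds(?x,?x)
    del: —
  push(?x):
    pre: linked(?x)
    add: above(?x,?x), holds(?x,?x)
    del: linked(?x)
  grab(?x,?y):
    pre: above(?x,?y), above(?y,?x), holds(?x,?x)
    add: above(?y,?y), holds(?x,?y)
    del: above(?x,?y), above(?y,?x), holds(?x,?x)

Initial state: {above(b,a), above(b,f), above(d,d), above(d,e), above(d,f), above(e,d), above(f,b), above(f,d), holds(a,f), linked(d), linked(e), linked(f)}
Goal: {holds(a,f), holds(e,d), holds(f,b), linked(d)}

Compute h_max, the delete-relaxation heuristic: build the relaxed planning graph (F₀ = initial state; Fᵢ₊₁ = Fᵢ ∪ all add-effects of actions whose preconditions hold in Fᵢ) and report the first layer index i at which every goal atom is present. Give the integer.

F0 = init (12 atoms)
F1 = F0 ∪ {above(e,e), above(f,f), holds(d,d), holds(e,e), holds(f,f)}  (17 atoms)
F2 = F1 ∪ {above(b,b), holds(d,e), holds(d,f), holds(e,d), holds(f,b), holds(f,d)}  (23 atoms)
goal ⊆ F2  ⇒  h_max = 2

2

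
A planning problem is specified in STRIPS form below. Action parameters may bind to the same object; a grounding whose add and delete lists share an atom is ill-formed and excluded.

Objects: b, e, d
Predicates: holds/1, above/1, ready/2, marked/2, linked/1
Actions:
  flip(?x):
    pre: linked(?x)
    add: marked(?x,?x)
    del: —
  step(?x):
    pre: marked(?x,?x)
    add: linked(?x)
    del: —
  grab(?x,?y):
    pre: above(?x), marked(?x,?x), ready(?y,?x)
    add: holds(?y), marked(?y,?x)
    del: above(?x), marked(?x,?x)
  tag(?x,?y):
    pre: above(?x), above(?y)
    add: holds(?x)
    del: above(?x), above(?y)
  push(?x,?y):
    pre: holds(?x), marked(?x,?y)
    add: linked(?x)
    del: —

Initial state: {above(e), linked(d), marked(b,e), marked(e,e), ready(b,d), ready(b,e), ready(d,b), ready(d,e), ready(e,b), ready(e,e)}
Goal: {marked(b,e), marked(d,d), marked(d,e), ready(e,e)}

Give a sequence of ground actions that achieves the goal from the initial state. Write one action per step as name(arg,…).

1. flip(d)  →  {above(e), linked(d), marked(b,e), marked(d,d), marked(e,e), ready(b,d), ready(b,e), ready(d,b), ready(d,e), ready(e,b), ready(e,e)}
2. grab(e,d)  →  {holds(d), linked(d), marked(b,e), marked(d,d), marked(d,e), ready(b,d), ready(b,e), ready(d,b), ready(d,e), ready(e,b), ready(e,e)}

flip(d); grab(e,d)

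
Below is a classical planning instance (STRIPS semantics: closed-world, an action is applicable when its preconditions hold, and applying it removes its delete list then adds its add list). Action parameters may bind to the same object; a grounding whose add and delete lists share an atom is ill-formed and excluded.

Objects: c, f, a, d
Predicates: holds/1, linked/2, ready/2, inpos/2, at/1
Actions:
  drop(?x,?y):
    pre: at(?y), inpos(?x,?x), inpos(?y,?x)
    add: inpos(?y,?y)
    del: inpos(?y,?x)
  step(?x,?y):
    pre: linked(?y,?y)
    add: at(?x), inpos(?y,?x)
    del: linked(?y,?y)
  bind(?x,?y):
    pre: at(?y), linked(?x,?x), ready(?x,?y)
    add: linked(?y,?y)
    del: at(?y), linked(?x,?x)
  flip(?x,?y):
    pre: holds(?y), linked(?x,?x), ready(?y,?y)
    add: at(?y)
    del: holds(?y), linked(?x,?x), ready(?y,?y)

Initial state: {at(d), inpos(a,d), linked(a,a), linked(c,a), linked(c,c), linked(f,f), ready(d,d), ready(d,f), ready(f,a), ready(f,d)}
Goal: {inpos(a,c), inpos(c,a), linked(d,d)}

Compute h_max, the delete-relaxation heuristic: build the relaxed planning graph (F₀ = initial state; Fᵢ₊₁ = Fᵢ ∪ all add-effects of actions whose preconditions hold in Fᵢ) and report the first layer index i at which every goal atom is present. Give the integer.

F0 = init (10 atoms)
F1 = F0 ∪ {at(a), at(c), at(f), inpos(a,a), inpos(a,c), inpos(a,f), inpos(c,a), inpos(c,c), inpos(c,d), inpos(c,f), inpos(f,a), inpos(f,c), inpos(f,d), inpos(f,f), linked(d,d)}  (25 atoms)
goal ⊆ F1  ⇒  h_max = 1

1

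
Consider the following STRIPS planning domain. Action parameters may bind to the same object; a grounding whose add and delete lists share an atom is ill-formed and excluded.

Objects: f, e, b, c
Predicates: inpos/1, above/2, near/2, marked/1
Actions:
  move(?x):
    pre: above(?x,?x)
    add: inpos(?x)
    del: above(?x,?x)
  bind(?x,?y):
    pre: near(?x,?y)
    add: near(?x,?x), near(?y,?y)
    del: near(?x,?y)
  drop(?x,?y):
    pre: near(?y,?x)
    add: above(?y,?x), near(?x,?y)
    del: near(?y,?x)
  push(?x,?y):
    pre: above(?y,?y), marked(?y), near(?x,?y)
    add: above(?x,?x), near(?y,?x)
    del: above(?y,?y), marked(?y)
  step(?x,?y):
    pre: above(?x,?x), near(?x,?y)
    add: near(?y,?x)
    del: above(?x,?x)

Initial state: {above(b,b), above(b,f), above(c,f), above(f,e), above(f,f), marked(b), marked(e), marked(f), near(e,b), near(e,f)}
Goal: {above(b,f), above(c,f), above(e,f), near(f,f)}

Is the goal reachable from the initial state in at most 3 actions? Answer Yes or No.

Yes

1. drop(f,e)  →  {above(b,b), above(b,f), above(c,f), above(e,f), above(f,e), above(f,f), marked(b), marked(e), marked(f), near(e,b), near(f,e)}
2. bind(f,e)  →  {above(b,b), above(b,f), above(c,f), above(e,f), above(f,e), above(f,f), marked(b), marked(e), marked(f), near(e,b), near(e,e), near(f,f)}
optimal plan length = 2; 2 ≤ 3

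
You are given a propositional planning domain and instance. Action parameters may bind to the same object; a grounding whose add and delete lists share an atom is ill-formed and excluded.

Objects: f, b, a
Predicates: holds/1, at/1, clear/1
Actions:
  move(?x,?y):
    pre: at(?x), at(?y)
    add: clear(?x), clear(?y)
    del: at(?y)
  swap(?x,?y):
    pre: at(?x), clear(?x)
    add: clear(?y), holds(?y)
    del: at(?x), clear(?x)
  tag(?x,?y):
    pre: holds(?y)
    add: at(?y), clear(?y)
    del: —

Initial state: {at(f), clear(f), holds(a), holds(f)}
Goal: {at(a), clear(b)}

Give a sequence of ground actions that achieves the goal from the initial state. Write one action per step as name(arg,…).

1. swap(f,b)  →  {clear(b), holds(a), holds(b), holds(f)}
2. tag(f,a)  →  {at(a), clear(a), clear(b), holds(a), holds(b), holds(f)}

swap(f,b); tag(f,a)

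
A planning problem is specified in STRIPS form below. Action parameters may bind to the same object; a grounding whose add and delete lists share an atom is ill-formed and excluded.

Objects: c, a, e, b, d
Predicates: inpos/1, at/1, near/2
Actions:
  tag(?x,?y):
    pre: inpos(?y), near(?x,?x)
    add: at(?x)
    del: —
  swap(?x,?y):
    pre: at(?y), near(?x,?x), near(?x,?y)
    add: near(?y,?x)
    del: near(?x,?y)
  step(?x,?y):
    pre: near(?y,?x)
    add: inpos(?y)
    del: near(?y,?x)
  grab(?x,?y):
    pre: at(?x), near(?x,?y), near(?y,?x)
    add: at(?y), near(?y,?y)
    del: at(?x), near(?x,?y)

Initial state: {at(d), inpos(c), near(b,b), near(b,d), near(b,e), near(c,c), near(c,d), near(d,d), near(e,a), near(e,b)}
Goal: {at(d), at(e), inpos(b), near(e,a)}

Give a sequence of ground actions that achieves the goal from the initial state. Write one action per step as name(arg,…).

tag(b,c); step(b,b); grab(b,e)

1. tag(b,c)  →  {at(b), at(d), inpos(c), near(b,b), near(b,d), near(b,e), near(c,c), near(c,d), near(d,d), near(e,a), near(e,b)}
2. step(b,b)  →  {at(b), at(d), inpos(b), inpos(c), near(b,d), near(b,e), near(c,c), near(c,d), near(d,d), near(e,a), near(e,b)}
3. grab(b,e)  →  {at(d), at(e), inpos(b), inpos(c), near(b,d), near(c,c), near(c,d), near(d,d), near(e,a), near(e,b), near(e,e)}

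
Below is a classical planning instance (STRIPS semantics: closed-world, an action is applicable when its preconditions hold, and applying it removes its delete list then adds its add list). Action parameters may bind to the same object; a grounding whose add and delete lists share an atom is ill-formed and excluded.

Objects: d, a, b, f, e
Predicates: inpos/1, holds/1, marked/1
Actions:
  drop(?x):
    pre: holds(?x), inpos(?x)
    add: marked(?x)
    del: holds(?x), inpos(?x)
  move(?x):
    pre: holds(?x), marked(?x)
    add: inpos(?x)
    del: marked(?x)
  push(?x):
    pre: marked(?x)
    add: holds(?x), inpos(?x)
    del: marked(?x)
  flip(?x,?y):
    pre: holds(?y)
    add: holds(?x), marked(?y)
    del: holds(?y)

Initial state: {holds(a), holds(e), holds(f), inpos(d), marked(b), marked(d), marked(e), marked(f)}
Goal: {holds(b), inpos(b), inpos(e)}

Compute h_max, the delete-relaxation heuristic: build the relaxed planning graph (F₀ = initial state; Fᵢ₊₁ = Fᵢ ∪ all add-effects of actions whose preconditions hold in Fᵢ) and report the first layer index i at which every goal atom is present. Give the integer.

F0 = init (8 atoms)
F1 = F0 ∪ {holds(b), holds(d), inpos(b), inpos(e), inpos(f), marked(a)}  (14 atoms)
goal ⊆ F1  ⇒  h_max = 1

1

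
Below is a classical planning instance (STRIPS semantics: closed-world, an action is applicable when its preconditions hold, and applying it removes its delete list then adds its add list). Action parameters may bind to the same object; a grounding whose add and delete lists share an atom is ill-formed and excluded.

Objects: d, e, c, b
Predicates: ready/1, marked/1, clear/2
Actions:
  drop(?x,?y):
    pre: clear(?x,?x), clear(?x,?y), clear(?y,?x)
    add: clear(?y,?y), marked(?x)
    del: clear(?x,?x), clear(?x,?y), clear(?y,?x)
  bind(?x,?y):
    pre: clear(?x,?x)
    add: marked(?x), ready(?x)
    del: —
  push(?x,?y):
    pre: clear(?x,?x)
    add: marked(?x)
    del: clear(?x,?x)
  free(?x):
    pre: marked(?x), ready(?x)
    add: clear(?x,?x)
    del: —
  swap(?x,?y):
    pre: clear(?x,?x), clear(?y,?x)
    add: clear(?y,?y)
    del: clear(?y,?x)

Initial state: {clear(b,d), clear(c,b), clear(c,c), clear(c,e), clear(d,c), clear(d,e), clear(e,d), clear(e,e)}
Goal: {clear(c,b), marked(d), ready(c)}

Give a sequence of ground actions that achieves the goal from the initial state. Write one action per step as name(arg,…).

drop(e,d); bind(d,d); bind(c,d)

1. drop(e,d)  →  {clear(b,d), clear(c,b), clear(c,c), clear(c,e), clear(d,c), clear(d,d), marked(e)}
2. bind(d,d)  →  {clear(b,d), clear(c,b), clear(c,c), clear(c,e), clear(d,c), clear(d,d), marked(d), marked(e), ready(d)}
3. bind(c,d)  →  {clear(b,d), clear(c,b), clear(c,c), clear(c,e), clear(d,c), clear(d,d), marked(c), marked(d), marked(e), ready(c), ready(d)}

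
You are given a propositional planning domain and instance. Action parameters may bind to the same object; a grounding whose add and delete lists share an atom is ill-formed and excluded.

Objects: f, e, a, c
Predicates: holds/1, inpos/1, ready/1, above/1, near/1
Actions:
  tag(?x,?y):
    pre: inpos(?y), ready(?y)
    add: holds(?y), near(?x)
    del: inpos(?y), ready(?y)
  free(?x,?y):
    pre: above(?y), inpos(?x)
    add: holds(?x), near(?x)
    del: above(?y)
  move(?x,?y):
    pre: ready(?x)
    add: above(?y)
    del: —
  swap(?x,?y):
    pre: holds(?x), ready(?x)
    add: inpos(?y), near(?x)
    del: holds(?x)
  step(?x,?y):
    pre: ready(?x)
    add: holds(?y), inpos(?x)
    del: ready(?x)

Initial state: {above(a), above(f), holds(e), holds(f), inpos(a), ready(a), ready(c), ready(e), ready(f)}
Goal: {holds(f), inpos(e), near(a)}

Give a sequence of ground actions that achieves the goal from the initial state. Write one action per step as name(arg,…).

tag(a,a); swap(e,e)

1. tag(a,a)  →  {above(a), above(f), holds(a), holds(e), holds(f), near(a), ready(c), ready(e), ready(f)}
2. swap(e,e)  →  {above(a), above(f), holds(a), holds(f), inpos(e), near(a), near(e), ready(c), ready(e), ready(f)}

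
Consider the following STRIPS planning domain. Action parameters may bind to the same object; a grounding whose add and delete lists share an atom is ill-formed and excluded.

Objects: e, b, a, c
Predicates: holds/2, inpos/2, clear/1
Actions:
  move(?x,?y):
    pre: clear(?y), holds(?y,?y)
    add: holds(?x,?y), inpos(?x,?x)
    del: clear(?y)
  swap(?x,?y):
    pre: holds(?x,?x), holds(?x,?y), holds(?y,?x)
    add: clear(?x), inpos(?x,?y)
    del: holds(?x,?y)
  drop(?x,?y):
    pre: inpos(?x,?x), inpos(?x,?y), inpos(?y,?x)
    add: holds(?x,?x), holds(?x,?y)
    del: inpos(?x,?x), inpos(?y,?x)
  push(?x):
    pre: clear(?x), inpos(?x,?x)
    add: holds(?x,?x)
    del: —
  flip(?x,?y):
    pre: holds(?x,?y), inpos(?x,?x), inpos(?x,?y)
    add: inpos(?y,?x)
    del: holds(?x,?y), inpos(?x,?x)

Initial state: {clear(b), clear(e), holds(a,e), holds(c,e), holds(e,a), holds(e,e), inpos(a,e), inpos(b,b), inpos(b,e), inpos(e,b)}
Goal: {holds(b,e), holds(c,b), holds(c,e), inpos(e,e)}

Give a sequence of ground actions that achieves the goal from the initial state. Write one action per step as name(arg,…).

1. move(e,e)  →  {clear(b), holds(a,e), holds(c,e), holds(e,a), holds(e,e), inpos(a,e), inpos(b,b), inpos(b,e), inpos(e,b), inpos(e,e)}
2. drop(b,e)  →  {clear(b), holds(a,e), holds(b,b), holds(b,e), holds(c,e), holds(e,a), holds(e,e), inpos(a,e), inpos(b,e), inpos(e,e)}
3. move(c,b)  →  {holds(a,e), holds(b,b), holds(b,e), holds(c,b), holds(c,e), holds(e,a), holds(e,e), inpos(a,e), inpos(b,e), inpos(c,c), inpos(e,e)}

move(e,e); drop(b,e); move(c,b)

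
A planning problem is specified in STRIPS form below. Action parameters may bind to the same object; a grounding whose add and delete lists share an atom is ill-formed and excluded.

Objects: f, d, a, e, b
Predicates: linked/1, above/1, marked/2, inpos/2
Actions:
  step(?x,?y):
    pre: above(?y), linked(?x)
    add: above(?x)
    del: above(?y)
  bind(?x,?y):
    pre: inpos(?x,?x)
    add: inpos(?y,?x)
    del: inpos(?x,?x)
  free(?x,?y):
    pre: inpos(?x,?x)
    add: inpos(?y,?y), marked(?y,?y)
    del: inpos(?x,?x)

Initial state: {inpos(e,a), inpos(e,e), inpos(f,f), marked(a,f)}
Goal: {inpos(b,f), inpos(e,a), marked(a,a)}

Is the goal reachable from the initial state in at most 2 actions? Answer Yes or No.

Yes

1. bind(f,b)  →  {inpos(b,f), inpos(e,a), inpos(e,e), marked(a,f)}
2. free(e,a)  →  {inpos(a,a), inpos(b,f), inpos(e,a), marked(a,a), marked(a,f)}
optimal plan length = 2; 2 ≤ 2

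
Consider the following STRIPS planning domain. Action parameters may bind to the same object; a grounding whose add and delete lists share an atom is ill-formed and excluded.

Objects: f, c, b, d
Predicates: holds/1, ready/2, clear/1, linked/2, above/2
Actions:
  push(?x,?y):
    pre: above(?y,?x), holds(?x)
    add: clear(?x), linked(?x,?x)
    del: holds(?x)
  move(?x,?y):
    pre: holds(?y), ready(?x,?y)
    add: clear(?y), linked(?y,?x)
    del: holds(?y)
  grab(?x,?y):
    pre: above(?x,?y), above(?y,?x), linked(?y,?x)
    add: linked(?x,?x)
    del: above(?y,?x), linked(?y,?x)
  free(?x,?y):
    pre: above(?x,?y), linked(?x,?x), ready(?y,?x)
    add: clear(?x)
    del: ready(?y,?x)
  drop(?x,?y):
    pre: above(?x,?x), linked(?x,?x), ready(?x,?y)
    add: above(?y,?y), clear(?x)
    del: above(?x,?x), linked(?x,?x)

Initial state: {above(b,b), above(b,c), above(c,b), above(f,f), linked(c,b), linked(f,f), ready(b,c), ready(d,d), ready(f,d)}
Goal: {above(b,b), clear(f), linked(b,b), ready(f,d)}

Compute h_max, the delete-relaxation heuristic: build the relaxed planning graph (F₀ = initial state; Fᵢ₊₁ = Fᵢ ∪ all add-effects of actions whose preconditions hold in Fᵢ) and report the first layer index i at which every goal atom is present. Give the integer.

1

F0 = init (9 atoms)
F1 = F0 ∪ {above(d,d), clear(f), linked(b,b)}  (12 atoms)
goal ⊆ F1  ⇒  h_max = 1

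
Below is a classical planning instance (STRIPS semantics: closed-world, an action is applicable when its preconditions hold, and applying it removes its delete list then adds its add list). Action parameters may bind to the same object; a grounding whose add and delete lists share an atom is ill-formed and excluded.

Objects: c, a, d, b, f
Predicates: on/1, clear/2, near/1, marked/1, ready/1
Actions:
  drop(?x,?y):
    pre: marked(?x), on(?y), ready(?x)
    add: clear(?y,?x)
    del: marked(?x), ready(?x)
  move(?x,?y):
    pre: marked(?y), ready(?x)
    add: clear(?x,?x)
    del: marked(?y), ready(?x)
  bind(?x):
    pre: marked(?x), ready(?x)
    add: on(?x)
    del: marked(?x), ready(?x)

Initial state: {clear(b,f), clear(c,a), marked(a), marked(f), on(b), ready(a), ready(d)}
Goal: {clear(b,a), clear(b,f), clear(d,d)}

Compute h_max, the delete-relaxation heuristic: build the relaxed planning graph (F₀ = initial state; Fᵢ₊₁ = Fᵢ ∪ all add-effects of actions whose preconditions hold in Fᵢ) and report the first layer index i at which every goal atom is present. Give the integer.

F0 = init (7 atoms)
F1 = F0 ∪ {clear(a,a), clear(b,a), clear(d,d), on(a)}  (11 atoms)
goal ⊆ F1  ⇒  h_max = 1

1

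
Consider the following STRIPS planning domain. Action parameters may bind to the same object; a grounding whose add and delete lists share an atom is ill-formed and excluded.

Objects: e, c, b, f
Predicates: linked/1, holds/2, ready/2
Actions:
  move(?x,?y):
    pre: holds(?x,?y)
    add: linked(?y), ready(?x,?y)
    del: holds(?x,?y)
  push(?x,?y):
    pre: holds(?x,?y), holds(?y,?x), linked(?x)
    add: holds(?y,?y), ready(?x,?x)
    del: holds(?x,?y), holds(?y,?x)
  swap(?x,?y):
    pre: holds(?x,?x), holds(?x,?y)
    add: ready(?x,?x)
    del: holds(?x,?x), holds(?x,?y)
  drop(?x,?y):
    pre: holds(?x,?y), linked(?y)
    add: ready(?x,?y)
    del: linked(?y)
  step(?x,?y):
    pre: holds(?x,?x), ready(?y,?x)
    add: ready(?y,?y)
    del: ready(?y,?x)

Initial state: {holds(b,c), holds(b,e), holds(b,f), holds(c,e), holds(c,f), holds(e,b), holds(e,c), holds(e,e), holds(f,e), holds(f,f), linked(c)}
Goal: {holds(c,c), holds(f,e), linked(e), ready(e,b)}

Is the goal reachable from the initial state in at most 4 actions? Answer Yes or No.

Yes

1. move(e,e)  →  {holds(b,c), holds(b,e), holds(b,f), holds(c,e), holds(c,f), holds(e,b), holds(e,c), holds(f,e), holds(f,f), linked(c), linked(e), ready(e,e)}
2. move(e,b)  →  {holds(b,c), holds(b,e), holds(b,f), holds(c,e), holds(c,f), holds(e,c), holds(f,e), holds(f,f), linked(b), linked(c), linked(e), ready(e,b), ready(e,e)}
3. push(e,c)  →  {holds(b,c), holds(b,e), holds(b,f), holds(c,c), holds(c,f), holds(f,e), holds(f,f), linked(b), linked(c), linked(e), ready(e,b), ready(e,e)}
optimal plan length = 3; 3 ≤ 4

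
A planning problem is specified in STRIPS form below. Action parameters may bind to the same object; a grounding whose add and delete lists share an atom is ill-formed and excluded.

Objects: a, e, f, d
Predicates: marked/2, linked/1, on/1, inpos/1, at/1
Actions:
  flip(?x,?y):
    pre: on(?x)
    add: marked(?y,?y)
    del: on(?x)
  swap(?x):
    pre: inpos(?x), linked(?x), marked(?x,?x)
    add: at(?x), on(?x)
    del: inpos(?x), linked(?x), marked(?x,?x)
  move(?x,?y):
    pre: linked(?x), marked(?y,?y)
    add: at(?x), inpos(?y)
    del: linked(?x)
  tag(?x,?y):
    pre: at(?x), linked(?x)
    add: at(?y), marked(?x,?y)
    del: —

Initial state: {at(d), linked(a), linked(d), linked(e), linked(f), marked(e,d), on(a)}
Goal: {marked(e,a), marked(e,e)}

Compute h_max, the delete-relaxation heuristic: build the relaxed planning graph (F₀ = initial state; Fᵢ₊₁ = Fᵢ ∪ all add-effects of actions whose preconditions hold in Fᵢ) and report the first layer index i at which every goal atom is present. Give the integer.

2

F0 = init (7 atoms)
F1 = F0 ∪ {at(a), at(e), at(f), marked(a,a), marked(d,a), marked(d,d), marked(d,e), marked(d,f), marked(e,e), marked(f,f)}  (17 atoms)
F2 = F1 ∪ {inpos(a), inpos(d), inpos(e), inpos(f), marked(a,d), marked(a,e), marked(a,f), marked(e,a), marked(e,f), marked(f,a), marked(f,d), marked(f,e)}  (29 atoms)
goal ⊆ F2  ⇒  h_max = 2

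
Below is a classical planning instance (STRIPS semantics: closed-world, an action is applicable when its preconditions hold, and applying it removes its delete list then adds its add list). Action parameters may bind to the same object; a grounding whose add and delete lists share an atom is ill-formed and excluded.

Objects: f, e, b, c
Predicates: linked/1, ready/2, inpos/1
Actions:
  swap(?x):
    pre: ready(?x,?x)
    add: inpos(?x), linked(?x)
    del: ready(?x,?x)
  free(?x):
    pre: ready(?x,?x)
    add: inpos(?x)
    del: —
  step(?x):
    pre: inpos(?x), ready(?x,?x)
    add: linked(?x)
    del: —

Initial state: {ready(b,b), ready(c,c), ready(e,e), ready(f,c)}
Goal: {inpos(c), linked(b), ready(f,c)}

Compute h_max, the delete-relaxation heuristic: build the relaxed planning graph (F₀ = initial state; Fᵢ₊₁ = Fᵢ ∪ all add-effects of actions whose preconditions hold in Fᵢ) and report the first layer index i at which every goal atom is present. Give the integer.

F0 = init (4 atoms)
F1 = F0 ∪ {inpos(b), inpos(c), inpos(e), linked(b), linked(c), linked(e)}  (10 atoms)
goal ⊆ F1  ⇒  h_max = 1

1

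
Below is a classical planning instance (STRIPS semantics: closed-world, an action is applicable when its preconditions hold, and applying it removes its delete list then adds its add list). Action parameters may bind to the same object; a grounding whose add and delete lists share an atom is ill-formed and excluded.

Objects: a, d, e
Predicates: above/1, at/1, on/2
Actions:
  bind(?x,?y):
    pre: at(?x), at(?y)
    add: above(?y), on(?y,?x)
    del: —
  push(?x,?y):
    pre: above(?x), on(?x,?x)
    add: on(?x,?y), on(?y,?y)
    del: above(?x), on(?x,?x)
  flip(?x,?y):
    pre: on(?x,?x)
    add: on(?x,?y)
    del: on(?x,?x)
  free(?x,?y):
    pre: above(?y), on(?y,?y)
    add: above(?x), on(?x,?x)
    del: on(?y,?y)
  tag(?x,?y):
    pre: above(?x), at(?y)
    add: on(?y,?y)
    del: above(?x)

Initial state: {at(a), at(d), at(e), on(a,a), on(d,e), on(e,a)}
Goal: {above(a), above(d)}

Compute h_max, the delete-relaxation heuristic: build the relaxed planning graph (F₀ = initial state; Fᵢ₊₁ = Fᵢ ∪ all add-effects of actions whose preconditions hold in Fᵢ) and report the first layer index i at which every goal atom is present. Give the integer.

F0 = init (6 atoms)
F1 = F0 ∪ {above(a), above(d), above(e), on(a,d), on(a,e), on(d,a), on(d,d), on(e,d), on(e,e)}  (15 atoms)
goal ⊆ F1  ⇒  h_max = 1

1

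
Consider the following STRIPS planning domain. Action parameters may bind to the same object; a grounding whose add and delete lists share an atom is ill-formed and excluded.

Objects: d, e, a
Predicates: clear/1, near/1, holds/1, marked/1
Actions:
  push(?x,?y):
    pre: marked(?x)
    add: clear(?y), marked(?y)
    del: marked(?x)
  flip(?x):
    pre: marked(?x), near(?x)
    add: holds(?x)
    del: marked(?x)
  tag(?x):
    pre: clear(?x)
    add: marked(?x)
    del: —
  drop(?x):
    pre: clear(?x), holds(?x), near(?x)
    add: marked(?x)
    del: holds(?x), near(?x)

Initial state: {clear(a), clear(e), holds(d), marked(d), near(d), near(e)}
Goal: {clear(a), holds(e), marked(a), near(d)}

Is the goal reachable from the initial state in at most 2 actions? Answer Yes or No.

1. push(d,e)  →  {clear(a), clear(e), holds(d), marked(e), near(d), near(e)}
2. flip(e)  →  {clear(a), clear(e), holds(d), holds(e), near(d), near(e)}
3. tag(a)  →  {clear(a), clear(e), holds(d), holds(e), marked(a), near(d), near(e)}
optimal plan length = 3; 3 > 2

No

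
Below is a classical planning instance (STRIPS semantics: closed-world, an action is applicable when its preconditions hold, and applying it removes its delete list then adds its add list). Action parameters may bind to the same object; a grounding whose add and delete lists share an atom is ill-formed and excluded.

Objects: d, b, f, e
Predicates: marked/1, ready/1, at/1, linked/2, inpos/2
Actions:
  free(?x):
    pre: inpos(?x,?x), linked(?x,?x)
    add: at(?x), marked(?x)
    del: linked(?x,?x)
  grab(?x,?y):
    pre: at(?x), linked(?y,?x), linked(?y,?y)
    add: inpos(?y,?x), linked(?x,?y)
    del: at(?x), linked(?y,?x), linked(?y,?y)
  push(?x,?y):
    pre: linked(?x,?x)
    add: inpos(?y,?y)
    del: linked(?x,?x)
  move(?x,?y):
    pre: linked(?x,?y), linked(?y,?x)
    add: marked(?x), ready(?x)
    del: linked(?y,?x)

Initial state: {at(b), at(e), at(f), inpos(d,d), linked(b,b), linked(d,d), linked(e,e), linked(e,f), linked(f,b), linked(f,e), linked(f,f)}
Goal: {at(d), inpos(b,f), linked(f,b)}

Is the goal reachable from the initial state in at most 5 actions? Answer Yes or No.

Yes

1. free(d)  →  {at(b), at(d), at(e), at(f), inpos(d,d), linked(b,b), linked(e,e), linked(e,f), linked(f,b), linked(f,e), linked(f,f), marked(d)}
2. grab(b,f)  →  {at(d), at(e), at(f), inpos(d,d), inpos(f,b), linked(b,b), linked(b,f), linked(e,e), linked(e,f), linked(f,e), marked(d)}
3. grab(f,b)  →  {at(d), at(e), inpos(b,f), inpos(d,d), inpos(f,b), linked(e,e), linked(e,f), linked(f,b), linked(f,e), marked(d)}
optimal plan length = 3; 3 ≤ 5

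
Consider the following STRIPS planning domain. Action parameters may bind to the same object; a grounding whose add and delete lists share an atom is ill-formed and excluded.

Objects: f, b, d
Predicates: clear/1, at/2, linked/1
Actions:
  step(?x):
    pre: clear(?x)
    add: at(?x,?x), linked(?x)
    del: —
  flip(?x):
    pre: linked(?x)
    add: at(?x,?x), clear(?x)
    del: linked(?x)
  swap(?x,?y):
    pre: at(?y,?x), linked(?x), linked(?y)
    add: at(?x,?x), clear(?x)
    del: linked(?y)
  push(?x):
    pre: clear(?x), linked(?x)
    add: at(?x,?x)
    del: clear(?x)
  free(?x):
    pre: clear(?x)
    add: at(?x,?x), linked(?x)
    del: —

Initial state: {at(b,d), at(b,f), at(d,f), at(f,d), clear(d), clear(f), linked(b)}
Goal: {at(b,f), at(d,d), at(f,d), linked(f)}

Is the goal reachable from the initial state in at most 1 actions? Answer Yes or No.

1. step(f)  →  {at(b,d), at(b,f), at(d,f), at(f,d), at(f,f), clear(d), clear(f), linked(b), linked(f)}
2. step(d)  →  {at(b,d), at(b,f), at(d,d), at(d,f), at(f,d), at(f,f), clear(d), clear(f), linked(b), linked(d), linked(f)}
optimal plan length = 2; 2 > 1

No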